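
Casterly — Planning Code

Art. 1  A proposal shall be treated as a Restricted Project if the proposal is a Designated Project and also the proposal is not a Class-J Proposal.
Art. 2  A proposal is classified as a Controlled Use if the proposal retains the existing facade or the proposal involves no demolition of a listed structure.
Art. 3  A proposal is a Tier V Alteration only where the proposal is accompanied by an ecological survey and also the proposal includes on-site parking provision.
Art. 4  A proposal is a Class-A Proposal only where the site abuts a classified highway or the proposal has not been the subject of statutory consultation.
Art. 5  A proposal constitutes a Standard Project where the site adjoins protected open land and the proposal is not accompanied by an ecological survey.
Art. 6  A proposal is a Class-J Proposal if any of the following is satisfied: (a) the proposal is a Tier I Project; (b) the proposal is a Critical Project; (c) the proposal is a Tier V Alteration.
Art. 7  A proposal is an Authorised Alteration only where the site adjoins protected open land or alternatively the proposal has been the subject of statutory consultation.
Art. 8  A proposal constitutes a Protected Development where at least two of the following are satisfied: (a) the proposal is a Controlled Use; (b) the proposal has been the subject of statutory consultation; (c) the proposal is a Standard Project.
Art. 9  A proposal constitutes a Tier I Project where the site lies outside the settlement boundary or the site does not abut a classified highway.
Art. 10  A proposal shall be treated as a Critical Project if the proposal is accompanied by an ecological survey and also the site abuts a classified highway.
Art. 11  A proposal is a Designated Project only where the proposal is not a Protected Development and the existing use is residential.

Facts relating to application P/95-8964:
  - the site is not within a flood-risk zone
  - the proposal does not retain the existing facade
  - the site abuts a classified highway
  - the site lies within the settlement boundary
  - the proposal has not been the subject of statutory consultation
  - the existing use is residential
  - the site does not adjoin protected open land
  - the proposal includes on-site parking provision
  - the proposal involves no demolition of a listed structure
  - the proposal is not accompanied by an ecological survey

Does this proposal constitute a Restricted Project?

Under article 2: the proposal retains the existing facade? no; or the proposal involves no demolition of a listed structure? yes. So the proposal is a Controlled Use.
Under article 5: the site adjoins protected open land? no; and the proposal is not accompanied by an ecological survey? yes. So the proposal is not a Standard Project.
Under article 8: Controlled Use (article 2)? yes; the proposal has been the subject of statutory consultation? no; Standard Project (article 5)? no — 1 of 3 hold (need ≥2) → not satisfied.
Under article 11: not a Protected Development (article 8)? yes; and the existing use is residential? yes. So the proposal is a Designated Project.
Under article 9: the site lies outside the settlement boundary? no; or the site does not abut a classified highway? no. So the proposal is not a Tier I Project.
Under article 10: the proposal is accompanied by an ecological survey? no; and the site abuts a classified highway? yes. So the proposal is not a Critical Project.
Under article 3: the proposal is accompanied by an ecological survey? no; and the proposal includes on-site parking provision? yes. So the proposal is not a Tier V Alteration.
Under article 6: Tier I Project (article 9)? no; or Critical Project (article 10)? no; or Tier V Alteration (article 3)? no. So the proposal is not a Class-J Proposal.
Under article 1: Designated Project (article 11)? yes; and not a Class-J Proposal (article 6)? yes. So the proposal is a Restricted Project.

Yes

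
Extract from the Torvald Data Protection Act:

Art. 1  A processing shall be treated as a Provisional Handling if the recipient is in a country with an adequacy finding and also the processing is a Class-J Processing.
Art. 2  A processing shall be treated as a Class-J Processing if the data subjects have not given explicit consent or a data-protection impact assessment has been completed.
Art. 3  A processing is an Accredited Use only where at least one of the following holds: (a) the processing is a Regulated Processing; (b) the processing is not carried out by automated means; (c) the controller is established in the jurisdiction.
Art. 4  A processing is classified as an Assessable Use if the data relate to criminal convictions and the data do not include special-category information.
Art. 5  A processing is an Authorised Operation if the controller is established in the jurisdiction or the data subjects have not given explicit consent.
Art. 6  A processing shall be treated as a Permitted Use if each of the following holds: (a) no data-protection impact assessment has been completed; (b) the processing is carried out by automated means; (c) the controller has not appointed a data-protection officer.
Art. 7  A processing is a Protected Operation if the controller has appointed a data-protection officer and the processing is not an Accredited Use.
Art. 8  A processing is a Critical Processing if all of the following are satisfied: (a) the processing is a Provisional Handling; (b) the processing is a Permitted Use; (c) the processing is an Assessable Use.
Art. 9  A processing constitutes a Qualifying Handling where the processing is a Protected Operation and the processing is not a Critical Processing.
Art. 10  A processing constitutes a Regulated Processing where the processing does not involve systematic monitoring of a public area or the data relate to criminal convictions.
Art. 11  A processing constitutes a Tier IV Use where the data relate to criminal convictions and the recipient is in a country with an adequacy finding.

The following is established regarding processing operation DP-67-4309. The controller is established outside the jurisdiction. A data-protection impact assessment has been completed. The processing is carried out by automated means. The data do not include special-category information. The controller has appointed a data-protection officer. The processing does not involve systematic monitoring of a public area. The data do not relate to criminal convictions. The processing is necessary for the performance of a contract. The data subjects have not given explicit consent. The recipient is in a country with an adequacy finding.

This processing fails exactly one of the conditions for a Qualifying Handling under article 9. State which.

article 10 — Regulated Processing: [the processing does not involve systematic monitoring of a public area? yes] OR [the data relate to criminal convictions? no] → satisfied.
article 3 — Accredited Use: [Regulated Processing (article 10)? yes] OR [the processing is not carried out by automated means? no] OR [the controller is established in the jurisdiction? no] → satisfied.
article 7 — Protected Operation: [the controller has appointed a data-protection officer? yes] AND [not an Accredited Use (article 3)? no] → not satisfied.
article 2 — Class-J Processing: [the data subjects have not given explicit consent? yes] OR [a data-protection impact assessment has been completed? yes] → satisfied.
article 1 — Provisional Handling: [the recipient is in a country with an adequacy finding? yes] AND [Class-J Processing (article 2)? yes] → satisfied.
article 6 — Permitted Use: [no data-protection impact assessment has been completed? no] AND [the processing is carried out by automated means? yes] AND [the controller has not appointed a data-protection officer? no] → not satisfied.
article 4 — Assessable Use: [the data relate to criminal convictions? no] AND [the data do not include special-category information? yes] → not satisfied.
article 8 — Critical Processing: [Provisional Handling (article 1)? yes] AND [Permitted Use (article 6)? no] AND [Assessable Use (article 4)? no] → not satisfied.
article 9 — Qualifying Handling: [Protected Operation (article 7)? no] AND [not a Critical Processing (article 8)? yes] → not satisfied.

Protected Operation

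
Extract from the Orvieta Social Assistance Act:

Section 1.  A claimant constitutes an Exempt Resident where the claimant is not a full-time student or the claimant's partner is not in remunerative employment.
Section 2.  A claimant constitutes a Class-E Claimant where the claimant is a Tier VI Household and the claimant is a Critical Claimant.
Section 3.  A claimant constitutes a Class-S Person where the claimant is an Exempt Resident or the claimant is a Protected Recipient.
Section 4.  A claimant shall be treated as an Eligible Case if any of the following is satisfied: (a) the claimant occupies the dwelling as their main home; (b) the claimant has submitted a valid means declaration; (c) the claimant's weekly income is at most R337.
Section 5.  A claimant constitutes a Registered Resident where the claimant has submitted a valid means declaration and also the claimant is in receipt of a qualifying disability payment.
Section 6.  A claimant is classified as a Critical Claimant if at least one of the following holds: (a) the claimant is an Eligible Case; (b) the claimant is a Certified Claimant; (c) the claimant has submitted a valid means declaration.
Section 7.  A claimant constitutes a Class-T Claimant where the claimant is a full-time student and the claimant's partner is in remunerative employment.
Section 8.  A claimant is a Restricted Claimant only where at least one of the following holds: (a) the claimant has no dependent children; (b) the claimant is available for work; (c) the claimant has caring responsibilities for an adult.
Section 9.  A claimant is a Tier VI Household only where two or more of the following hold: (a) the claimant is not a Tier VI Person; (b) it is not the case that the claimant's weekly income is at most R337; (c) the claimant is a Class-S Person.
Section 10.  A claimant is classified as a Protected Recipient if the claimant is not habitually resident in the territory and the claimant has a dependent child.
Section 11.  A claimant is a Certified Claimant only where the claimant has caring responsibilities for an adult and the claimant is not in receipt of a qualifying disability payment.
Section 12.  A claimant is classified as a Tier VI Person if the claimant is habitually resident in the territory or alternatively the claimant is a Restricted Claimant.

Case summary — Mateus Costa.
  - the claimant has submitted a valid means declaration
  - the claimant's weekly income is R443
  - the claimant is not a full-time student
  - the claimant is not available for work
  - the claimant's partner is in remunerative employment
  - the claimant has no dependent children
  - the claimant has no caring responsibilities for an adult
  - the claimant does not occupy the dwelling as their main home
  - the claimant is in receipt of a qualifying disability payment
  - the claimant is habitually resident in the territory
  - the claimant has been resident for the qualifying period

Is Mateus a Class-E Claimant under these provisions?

Yes

section 8 — Restricted Claimant: [the claimant has no dependent children? yes] OR [the claimant is available for work? no] OR [the claimant has caring responsibilities for an adult? no] → satisfied.
section 12 — Tier VI Person: [the claimant is habitually resident in the territory? yes] OR [Restricted Claimant (section 8)? yes] → satisfied.
section 1 — Exempt Resident: [the claimant is not a full-time student? yes] OR [the claimant's partner is not in remunerative employment? no] → satisfied.
section 10 — Protected Recipient: [the claimant is not habitually resident in the territory? no] AND [the claimant has a dependent child? no] → not satisfied.
section 3 — Class-S Person: [Exempt Resident (section 1)? yes] OR [Protected Recipient (section 10)? no] → satisfied.
section 9 — Tier VI Household: not a Tier VI Person (section 12)? no; claimant's weekly income: R443 ≤ R337? no, so negated condition yes; Class-S Person (section 3)? yes — 2 of 3 hold (need ≥2) → satisfied.
section 4 — Eligible Case: [the claimant occupies the dwelling as their main home? no] OR [the claimant has submitted a valid means declaration? yes] OR [claimant's weekly income: R443 ≤ R337? no] → satisfied.
section 11 — Certified Claimant: [the claimant has caring responsibilities for an adult? no] AND [the claimant is not in receipt of a qualifying disability payment? no] → not satisfied.
section 6 — Critical Claimant: [Eligible Case (section 4)? yes] OR [Certified Claimant (section 11)? no] OR [the claimant has submitted a valid means declaration? yes] → satisfied.
section 2 — Class-E Claimant: [Tier VI Household (section 9)? yes] AND [Critical Claimant (section 6)? yes] → satisfied.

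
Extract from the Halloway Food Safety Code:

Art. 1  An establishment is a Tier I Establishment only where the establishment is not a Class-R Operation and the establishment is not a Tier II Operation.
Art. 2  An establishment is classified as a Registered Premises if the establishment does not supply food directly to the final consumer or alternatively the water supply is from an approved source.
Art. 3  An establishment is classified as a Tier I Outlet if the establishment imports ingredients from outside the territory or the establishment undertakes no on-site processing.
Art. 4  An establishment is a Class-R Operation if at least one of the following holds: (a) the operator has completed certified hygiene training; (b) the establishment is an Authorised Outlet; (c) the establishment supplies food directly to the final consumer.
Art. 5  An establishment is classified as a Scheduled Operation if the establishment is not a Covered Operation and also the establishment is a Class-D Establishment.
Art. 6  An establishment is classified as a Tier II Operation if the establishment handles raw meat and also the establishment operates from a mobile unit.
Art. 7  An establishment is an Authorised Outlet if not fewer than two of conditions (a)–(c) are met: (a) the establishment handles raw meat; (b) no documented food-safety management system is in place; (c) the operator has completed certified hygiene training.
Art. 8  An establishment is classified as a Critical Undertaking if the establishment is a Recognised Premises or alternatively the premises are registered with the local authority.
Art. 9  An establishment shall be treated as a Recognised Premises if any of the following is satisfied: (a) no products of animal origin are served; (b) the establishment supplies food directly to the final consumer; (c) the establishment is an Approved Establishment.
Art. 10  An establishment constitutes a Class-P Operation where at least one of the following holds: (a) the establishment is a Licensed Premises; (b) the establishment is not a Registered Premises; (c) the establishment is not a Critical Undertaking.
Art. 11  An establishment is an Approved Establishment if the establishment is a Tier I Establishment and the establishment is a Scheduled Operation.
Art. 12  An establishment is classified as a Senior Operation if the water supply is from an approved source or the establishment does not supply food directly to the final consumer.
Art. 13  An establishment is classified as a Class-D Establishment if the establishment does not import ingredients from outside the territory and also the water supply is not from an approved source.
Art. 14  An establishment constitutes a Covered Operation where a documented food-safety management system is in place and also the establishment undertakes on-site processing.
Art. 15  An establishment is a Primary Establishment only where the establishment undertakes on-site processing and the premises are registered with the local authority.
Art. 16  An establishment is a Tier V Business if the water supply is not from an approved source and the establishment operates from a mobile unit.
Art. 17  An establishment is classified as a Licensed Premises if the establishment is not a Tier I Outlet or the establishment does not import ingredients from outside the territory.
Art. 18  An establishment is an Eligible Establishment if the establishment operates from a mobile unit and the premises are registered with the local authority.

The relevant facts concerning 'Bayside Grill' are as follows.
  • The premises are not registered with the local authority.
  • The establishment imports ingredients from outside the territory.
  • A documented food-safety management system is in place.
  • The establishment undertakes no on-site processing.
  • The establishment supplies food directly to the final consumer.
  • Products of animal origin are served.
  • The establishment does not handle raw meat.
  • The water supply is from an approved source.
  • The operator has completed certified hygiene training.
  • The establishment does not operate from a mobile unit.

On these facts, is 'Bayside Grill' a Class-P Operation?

article 3 — Tier I Outlet: [the establishment imports ingredients from outside the territory? yes] OR [the establishment undertakes no on-site processing? yes] → satisfied.
article 17 — Licensed Premises: [not a Tier I Outlet (article 3)? no] OR [the establishment does not import ingredients from outside the territory? no] → not satisfied.
article 2 — Registered Premises: [the establishment does not supply food directly to the final consumer? no] OR [the water supply is from an approved source? yes] → satisfied.
article 7 — Authorised Outlet: the establishment handles raw meat? no; no documented food-safety management system is in place? no; the operator has completed certified hygiene training? yes — 1 of 3 hold (need ≥2) → not satisfied.
article 4 — Class-R Operation: [the operator has completed certified hygiene training? yes] OR [Authorised Outlet (article 7)? no] OR [the establishment supplies food directly to the final consumer? yes] → satisfied.
article 6 — Tier II Operation: [the establishment handles raw meat? no] AND [the establishment operates from a mobile unit? no] → not satisfied.
article 1 — Tier I Establishment: [not a Class-R Operation (article 4)? no] AND [not a Tier II Operation (article 6)? yes] → not satisfied.
article 14 — Covered Operation: [a documented food-safety management system is in place? yes] AND [the establishment undertakes on-site processing? no] → not satisfied.
article 13 — Class-D Establishment: [the establishment does not import ingredients from outside the territory? no] AND [the water supply is not from an approved source? no] → not satisfied.
article 5 — Scheduled Operation: [not a Covered Operation (article 14)? yes] AND [Class-D Establishment (article 13)? no] → not satisfied.
article 11 — Approved Establishment: [Tier I Establishment (article 1)? no] AND [Scheduled Operation (article 5)? no] → not satisfied.
article 9 — Recognised Premises: [no products of animal origin are served? no] OR [the establishment supplies food directly to the final consumer? yes] OR [Approved Establishment (article 11)? no] → satisfied.
article 8 — Critical Undertaking: [Recognised Premises (article 9)? yes] OR [the premises are registered with the local authority? no] → satisfied.
article 10 — Class-P Operation: [Licensed Premises (article 17)? no] OR [not a Registered Premises (article 2)? no] OR [not a Critical Undertaking (article 8)? no] → not satisfied.

No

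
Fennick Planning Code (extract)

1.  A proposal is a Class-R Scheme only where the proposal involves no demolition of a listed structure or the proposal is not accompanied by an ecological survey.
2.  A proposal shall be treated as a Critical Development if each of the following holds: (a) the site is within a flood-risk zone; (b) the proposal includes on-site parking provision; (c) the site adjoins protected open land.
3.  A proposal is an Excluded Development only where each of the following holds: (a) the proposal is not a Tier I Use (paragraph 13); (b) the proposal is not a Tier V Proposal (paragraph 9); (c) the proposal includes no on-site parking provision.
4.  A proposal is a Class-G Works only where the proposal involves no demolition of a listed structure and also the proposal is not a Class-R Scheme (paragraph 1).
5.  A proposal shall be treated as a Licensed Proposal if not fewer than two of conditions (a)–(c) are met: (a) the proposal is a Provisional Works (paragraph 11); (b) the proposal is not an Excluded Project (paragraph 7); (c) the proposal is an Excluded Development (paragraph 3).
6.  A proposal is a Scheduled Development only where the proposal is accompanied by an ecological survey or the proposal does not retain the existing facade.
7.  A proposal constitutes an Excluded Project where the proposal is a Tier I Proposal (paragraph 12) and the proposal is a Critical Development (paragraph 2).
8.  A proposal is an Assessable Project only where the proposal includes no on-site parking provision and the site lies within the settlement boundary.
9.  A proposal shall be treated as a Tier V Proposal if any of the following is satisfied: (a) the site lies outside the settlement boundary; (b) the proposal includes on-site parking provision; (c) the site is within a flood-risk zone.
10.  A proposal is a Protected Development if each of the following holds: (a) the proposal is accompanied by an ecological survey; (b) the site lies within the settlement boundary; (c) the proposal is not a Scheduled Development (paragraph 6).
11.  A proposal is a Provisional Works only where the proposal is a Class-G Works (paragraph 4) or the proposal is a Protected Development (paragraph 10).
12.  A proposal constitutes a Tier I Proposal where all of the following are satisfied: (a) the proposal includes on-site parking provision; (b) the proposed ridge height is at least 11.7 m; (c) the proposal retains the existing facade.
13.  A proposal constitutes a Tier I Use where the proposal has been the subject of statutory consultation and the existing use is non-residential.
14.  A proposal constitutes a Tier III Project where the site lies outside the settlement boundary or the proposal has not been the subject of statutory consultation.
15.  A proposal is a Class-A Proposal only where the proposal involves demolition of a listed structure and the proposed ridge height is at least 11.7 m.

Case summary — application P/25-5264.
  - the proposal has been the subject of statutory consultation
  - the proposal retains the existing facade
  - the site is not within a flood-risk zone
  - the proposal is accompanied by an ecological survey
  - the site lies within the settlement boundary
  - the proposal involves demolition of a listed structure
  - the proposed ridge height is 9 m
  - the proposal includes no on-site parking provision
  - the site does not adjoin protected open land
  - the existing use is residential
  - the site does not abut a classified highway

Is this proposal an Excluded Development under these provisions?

Under paragraph 13: the proposal has been the subject of statutory consultation? yes; and the existing use is non-residential? no. So the proposal is not a Tier I Use.
Under paragraph 9: the site lies outside the settlement boundary? no; or the proposal includes on-site parking provision? no; or the site is within a flood-risk zone? no. So the proposal is not a Tier V Proposal.
Under paragraph 3: not a Tier I Use (paragraph 13)? yes; and not a Tier V Proposal (paragraph 9)? yes; and the proposal includes no on-site parking provision? yes. So the proposal is an Excluded Development.

Yes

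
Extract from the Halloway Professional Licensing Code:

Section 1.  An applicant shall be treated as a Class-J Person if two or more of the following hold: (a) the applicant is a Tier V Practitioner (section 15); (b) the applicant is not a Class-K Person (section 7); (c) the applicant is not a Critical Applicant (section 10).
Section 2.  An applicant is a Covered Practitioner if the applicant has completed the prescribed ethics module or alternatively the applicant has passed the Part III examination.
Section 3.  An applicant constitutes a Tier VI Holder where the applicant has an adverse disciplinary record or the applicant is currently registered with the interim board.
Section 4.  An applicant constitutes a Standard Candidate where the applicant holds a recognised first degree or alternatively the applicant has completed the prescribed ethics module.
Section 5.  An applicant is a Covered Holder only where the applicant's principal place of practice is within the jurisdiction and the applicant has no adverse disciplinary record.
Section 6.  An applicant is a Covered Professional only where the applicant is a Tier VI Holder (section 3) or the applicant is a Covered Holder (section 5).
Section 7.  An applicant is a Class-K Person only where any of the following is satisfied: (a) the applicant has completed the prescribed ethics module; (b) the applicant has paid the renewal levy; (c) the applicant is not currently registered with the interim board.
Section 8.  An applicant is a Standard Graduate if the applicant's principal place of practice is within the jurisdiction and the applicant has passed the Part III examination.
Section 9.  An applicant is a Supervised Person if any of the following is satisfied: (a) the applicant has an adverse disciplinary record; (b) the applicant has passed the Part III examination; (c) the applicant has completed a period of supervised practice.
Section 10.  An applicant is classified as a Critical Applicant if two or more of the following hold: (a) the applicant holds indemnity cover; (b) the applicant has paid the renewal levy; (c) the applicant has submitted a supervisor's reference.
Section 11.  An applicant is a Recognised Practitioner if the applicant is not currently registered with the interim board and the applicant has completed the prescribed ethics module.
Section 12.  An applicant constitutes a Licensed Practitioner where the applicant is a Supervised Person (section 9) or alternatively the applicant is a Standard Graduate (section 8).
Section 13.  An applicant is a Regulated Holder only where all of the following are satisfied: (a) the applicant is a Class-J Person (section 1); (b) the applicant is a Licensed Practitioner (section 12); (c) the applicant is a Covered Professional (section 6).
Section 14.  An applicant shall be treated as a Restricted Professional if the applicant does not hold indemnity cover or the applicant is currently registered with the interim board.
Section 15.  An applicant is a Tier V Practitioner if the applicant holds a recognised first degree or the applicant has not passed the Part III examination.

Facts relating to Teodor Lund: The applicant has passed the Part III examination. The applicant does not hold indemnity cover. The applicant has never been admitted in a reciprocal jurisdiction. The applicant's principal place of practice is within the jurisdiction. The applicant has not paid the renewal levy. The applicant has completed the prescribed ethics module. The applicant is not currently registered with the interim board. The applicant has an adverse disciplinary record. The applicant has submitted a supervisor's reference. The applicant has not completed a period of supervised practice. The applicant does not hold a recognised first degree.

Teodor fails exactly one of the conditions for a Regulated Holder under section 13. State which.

Class-J Person

section 15 — Tier V Practitioner: [the applicant holds a recognised first degree? no] OR [the applicant has not passed the Part III examination? no] → not satisfied.
section 7 — Class-K Person: [the applicant has completed the prescribed ethics module? yes] OR [the applicant has paid the renewal levy? no] OR [the applicant is not currently registered with the interim board? yes] → satisfied.
section 10 — Critical Applicant: the applicant holds indemnity cover? no; the applicant has paid the renewal levy? no; the applicant has submitted a supervisor's reference? yes — 1 of 3 hold (need ≥2) → not satisfied.
section 1 — Class-J Person: Tier V Practitioner (section 15)? no; not a Class-K Person (section 7)? no; not a Critical Applicant (section 10)? yes — 1 of 3 hold (need ≥2) → not satisfied.
section 9 — Supervised Person: [the applicant has an adverse disciplinary record? yes] OR [the applicant has passed the Part III examination? yes] OR [the applicant has completed a period of supervised practice? no] → satisfied.
section 8 — Standard Graduate: [the applicant's principal place of practice is within the jurisdiction? yes] AND [the applicant has passed the Part III examination? yes] → satisfied.
section 12 — Licensed Practitioner: [Supervised Person (section 9)? yes] OR [Standard Graduate (section 8)? yes] → satisfied.
section 3 — Tier VI Holder: [the applicant has an adverse disciplinary record? yes] OR [the applicant is currently registered with the interim board? no] → satisfied.
section 5 — Covered Holder: [the applicant's principal place of practice is within the jurisdiction? yes] AND [the applicant has no adverse disciplinary record? no] → not satisfied.
section 6 — Covered Professional: [Tier VI Holder (section 3)? yes] OR [Covered Holder (section 5)? no] → satisfied.
section 13 — Regulated Holder: [Class-J Person (section 1)? no] AND [Licensed Practitioner (section 12)? yes] AND [Covered Professional (section 6)? yes] → not satisfied.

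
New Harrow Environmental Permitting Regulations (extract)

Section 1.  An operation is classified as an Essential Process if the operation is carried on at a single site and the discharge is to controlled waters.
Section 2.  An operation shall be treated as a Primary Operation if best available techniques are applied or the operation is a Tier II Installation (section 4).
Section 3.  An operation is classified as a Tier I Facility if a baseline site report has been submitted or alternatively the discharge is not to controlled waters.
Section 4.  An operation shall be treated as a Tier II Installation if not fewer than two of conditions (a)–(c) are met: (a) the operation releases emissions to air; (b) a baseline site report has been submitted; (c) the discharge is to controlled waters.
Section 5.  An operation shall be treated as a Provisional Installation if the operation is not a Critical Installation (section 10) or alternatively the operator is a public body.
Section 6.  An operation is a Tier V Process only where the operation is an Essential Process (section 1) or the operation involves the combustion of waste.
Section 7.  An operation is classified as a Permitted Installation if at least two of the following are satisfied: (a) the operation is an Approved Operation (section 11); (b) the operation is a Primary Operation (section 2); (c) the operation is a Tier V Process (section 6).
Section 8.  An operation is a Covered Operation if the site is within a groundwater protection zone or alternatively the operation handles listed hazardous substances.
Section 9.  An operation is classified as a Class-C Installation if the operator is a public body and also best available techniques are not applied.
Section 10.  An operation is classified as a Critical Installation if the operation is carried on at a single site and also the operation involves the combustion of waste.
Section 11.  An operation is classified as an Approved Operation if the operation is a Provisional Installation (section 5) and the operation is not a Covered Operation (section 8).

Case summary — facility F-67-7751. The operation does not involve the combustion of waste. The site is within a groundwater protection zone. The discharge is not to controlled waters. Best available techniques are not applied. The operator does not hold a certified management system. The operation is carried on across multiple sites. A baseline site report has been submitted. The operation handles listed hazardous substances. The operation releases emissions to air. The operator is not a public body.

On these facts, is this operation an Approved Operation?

No

section 10 — Critical Installation: [the operation is carried on at a single site? no] AND [the operation involves the combustion of waste? no] → not satisfied.
section 5 — Provisional Installation: [not a Critical Installation (section 10)? yes] OR [the operator is a public body? no] → satisfied.
section 8 — Covered Operation: [the site is within a groundwater protection zone? yes] OR [the operation handles listed hazardous substances? yes] → satisfied.
section 11 — Approved Operation: [Provisional Installation (section 5)? yes] AND [not a Covered Operation (section 8)? no] → not satisfied.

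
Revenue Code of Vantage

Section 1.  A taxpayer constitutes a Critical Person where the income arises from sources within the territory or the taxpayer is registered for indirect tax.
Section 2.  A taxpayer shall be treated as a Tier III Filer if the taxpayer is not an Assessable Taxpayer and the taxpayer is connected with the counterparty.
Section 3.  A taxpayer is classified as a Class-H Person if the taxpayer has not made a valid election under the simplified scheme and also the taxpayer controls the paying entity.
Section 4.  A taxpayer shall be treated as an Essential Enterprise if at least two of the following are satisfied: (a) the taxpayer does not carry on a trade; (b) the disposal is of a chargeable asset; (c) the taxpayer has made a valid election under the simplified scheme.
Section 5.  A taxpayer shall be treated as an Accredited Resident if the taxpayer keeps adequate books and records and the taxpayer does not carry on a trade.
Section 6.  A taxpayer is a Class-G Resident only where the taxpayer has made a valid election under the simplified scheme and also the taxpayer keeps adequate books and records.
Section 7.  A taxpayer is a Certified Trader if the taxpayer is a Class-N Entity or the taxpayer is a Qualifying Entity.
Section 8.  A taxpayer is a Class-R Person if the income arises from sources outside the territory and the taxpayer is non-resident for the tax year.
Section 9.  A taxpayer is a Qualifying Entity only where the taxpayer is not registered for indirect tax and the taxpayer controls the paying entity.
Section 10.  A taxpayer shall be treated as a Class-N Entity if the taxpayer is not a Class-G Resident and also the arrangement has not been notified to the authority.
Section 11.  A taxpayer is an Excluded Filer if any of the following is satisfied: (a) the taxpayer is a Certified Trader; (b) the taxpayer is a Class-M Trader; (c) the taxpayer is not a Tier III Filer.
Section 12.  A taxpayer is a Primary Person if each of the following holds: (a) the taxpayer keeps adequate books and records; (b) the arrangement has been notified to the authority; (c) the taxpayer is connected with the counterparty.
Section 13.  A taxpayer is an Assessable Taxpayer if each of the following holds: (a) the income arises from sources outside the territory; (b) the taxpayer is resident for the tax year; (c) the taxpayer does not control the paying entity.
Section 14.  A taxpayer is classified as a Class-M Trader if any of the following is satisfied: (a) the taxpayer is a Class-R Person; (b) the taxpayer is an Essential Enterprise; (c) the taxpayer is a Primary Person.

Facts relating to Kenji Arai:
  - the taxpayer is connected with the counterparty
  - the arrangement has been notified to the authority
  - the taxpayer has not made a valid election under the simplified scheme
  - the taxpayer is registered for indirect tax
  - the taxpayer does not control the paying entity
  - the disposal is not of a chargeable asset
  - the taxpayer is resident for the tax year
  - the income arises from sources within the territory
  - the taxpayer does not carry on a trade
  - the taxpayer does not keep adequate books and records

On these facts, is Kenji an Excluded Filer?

Under section 6: the taxpayer has made a valid election under the simplified scheme? no; and the taxpayer keeps adequate books and records? no. So the taxpayer is not a Class-G Resident.
Under section 10: not a Class-G Resident (section 6)? yes; and the arrangement has not been notified to the authority? no. So the taxpayer is not a Class-N Entity.
Under section 9: the taxpayer is not registered for indirect tax? no; and the taxpayer controls the paying entity? no. So the taxpayer is not a Qualifying Entity.
Under section 7: Class-N Entity (section 10)? no; or Qualifying Entity (section 9)? no. So the taxpayer is not a Certified Trader.
Under section 8: the income arises from sources outside the territory? no; and the taxpayer is non-resident for the tax year? no. So the taxpayer is not a Class-R Person.
Under section 4: the taxpayer does not carry on a trade? yes; the disposal is of a chargeable asset? no; the taxpayer has made a valid election under the simplified scheme? no — 1 of 3 hold (need ≥2) → not satisfied.
Under section 12: the taxpayer keeps adequate books and records? no; and the arrangement has been notified to the authority? yes; and the taxpayer is connected with the counterparty? yes. So the taxpayer is not a Primary Person.
Under section 14: Class-R Person (section 8)? no; or Essential Enterprise (section 4)? no; or Primary Person (section 12)? no. So the taxpayer is not a Class-M Trader.
Under section 13: the income arises from sources outside the territory? no; and the taxpayer is resident for the tax year? yes; and the taxpayer does not control the paying entity? yes. So the taxpayer is not an Assessable Taxpayer.
Under section 2: not an Assessable Taxpayer (section 13)? yes; and the taxpayer is connected with the counterparty? yes. So the taxpayer is a Tier III Filer.
Under section 11: Certified Trader (section 7)? no; or Class-M Trader (section 14)? no; or not a Tier III Filer (section 2)? no. So the taxpayer is not an Excluded Filer.

No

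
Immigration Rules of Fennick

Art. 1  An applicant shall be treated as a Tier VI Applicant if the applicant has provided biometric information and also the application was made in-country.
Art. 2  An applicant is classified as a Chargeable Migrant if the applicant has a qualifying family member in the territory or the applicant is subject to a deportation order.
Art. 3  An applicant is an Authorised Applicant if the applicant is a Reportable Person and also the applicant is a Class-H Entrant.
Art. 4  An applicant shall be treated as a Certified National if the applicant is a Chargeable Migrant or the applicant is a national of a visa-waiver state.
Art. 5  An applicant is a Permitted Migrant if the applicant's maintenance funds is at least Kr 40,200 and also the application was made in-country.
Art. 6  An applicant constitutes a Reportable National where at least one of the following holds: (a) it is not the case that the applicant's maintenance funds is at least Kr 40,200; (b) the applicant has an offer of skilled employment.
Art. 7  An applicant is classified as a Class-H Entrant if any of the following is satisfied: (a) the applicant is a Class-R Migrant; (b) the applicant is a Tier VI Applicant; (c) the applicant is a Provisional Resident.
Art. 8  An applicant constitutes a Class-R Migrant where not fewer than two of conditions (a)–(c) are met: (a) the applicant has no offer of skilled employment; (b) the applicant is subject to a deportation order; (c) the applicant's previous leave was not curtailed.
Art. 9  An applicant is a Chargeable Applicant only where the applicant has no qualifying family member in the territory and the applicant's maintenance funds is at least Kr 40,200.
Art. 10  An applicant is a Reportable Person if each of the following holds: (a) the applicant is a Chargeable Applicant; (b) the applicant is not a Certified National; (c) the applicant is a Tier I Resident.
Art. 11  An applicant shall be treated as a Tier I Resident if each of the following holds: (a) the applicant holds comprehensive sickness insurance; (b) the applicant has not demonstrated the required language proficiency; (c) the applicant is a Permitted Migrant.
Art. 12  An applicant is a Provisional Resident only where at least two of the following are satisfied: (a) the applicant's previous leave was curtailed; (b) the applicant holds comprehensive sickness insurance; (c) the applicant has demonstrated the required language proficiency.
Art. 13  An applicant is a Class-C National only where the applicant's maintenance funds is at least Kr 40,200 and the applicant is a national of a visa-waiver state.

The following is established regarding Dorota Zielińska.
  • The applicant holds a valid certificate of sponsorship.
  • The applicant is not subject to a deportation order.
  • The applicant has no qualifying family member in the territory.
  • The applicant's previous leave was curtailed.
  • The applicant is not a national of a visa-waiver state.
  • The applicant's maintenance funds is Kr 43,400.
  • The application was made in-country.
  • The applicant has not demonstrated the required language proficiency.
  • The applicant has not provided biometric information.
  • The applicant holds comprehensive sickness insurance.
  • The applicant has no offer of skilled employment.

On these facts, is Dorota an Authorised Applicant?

Under article 9: the applicant has no qualifying family member in the territory? yes; and applicant's maintenance funds: Kr 43,400 ≥ Kr 40,200? yes. So the applicant is a Chargeable Applicant.
Under article 2: the applicant has a qualifying family member in the territory? no; or the applicant is subject to a deportation order? no. So the applicant is not a Chargeable Migrant.
Under article 4: Chargeable Migrant (article 2)? no; or the applicant is a national of a visa-waiver state? no. So the applicant is not a Certified National.
Under article 5: applicant's maintenance funds: Kr 43,400 ≥ Kr 40,200? yes; and the application was made in-country? yes. So the applicant is a Permitted Migrant.
Under article 11: the applicant holds comprehensive sickness insurance? yes; and the applicant has not demonstrated the required language proficiency? yes; and Permitted Migrant (article 5)? yes. So the applicant is a Tier I Resident.
Under article 10: Chargeable Applicant (article 9)? yes; and not a Certified National (article 4)? yes; and Tier I Resident (article 11)? yes. So the applicant is a Reportable Person.
Under article 8: the applicant has no offer of skilled employment? yes; the applicant is subject to a deportation order? no; the applicant's previous leave was not curtailed? no — 1 of 3 hold (need ≥2) → not satisfied.
Under article 1: the applicant has provided biometric information? no; and the application was made in-country? yes. So the applicant is not a Tier VI Applicant.
Under article 12: the applicant's previous leave was curtailed? yes; the applicant holds comprehensive sickness insurance? yes; the applicant has demonstrated the required language proficiency? no — 2 of 3 hold (need ≥2) → satisfied.
Under article 7: Class-R Migrant (article 8)? no; or Tier VI Applicant (article 1)? no; or Provisional Resident (article 12)? yes. So the applicant is a Class-H Entrant.
Under article 3: Reportable Person (article 10)? yes; and Class-H Entrant (article 7)? yes. So the applicant is an Authorised Applicant.

Yes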